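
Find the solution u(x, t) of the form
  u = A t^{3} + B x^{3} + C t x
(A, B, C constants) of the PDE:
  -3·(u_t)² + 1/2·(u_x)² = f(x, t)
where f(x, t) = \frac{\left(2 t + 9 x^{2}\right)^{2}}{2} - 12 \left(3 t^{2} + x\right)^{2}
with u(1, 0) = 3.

Substitute the ansatz u = A t^{3} + B x^{3} + C t x into the left-hand side.
Derivatives of the ansatz:
  u_t = 3 A t^{2} + C x
  u_x = 3 B x^{2} + C t
Term by term:
  -3·(u_t)² = - 27 A^{2} t^{4} - 18 A C t^{2} x - 3 C^{2} x^{2}
  1/2·(u_x)² = \frac{9 B^{2} x^{4}}{2} + 3 B C t x^{2} + \frac{C^{2} t^{2}}{2}
So the left-hand side equals
  - 27 A^{2} t^{4} - 18 A C t^{2} x + \frac{9 B^{2} x^{4}}{2} + 3 B C t x^{2} + \frac{C^{2} t^{2}}{2} - 3 C^{2} x^{2}
This must equal f(x, t) identically; expanded, f = - 108 t^{4} - 72 t^{2} x + 2 t^{2} + 18 t x^{2} + \frac{81 x^{4}}{2} - 12 x^{2}.
Matching coefficients of the independent functions:
  [t^{2}]:  \frac{C^{2}}{2} = 2
  [t^{4}]:  - 27 A^{2} = -108
  [x^{2}]:  - 3 C^{2} = -12
  [x^{4}]:  \frac{9 B^{2}}{2} = \frac{81}{2}
  [t x^{2}]:  3 B C = 18
  [t^{2} x]:  - 18 A C = -72
These equations allow (A, B, C) = (-2, -3, -2) or (2, 3, 2).
Impose the point condition(s):
  u(1, 0) = 3  ⟹  B = 3
Only A = 2, B = 3, C = 2 satisfies everything.
Hence u(x, t) = 2 t^{3} + 2 t x + 3 x^{3}.

Answer: u(x, t) = 2 t^{3} + 2 t x + 3 x^{3}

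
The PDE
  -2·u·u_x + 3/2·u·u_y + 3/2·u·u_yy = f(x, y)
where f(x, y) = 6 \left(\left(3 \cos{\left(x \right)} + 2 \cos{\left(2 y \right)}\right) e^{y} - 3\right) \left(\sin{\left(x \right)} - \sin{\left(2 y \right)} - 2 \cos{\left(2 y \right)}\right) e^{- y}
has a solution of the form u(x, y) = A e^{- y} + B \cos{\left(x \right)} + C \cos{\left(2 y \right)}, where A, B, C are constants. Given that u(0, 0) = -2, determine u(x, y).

Substitute the ansatz u = A e^{- y} + B \cos{\left(x \right)} + C \cos{\left(2 y \right)} into the left-hand side.
Derivatives of the ansatz:
  u_x = - B \sin{\left(x \right)}
  u_y = - A e^{- y} - 2 C \sin{\left(2 y \right)}
  u_yy = A e^{- y} - 4 C \cos{\left(2 y \right)}
Term by term:
  -2·u·u_x = 2 A B e^{- y} \sin{\left(x \right)} + 2 B^{2} \sin{\left(x \right)} \cos{\left(x \right)} + 2 B C \sin{\left(x \right)} \cos{\left(2 y \right)}
  3/2·u·u_y = - \frac{3 A^{2} e^{- 2 y}}{2} - \frac{3 A B e^{- y} \cos{\left(x \right)}}{2} - 3 A C e^{- y} \sin{\left(2 y \right)} - \frac{3 A C e^{- y} \cos{\left(2 y \right)}}{2} - 3 B C \sin{\left(2 y \right)} \cos{\left(x \right)} - 3 C^{2} \sin{\left(2 y \right)} \cos{\left(2 y \right)}
  3/2·u·u_yy = \frac{3 A^{2} e^{- 2 y}}{2} + \frac{3 A B e^{- y} \cos{\left(x \right)}}{2} - \frac{9 A C e^{- y} \cos{\left(2 y \right)}}{2} - 6 B C \cos{\left(x \right)} \cos{\left(2 y \right)} - 6 C^{2} \cos^{2}{\left(2 y \right)}
So the left-hand side equals
  2 A B e^{- y} \sin{\left(x \right)} - 3 A C e^{- y} \sin{\left(2 y \right)} - 6 A C e^{- y} \cos{\left(2 y \right)} + 2 B^{2} \sin{\left(x \right)} \cos{\left(x \right)} + 2 B C \sin{\left(x \right)} \cos{\left(2 y \right)} - 3 B C \sin{\left(2 y \right)} \cos{\left(x \right)} - 6 B C \cos{\left(x \right)} \cos{\left(2 y \right)} - 3 C^{2} \sin{\left(2 y \right)} \cos{\left(2 y \right)} - 6 C^{2} \cos^{2}{\left(2 y \right)}
This must equal f(x, y) identically; expanded, f = 18 \sin{\left(x \right)} \cos{\left(x \right)} + 12 \sin{\left(x \right)} \cos{\left(2 y \right)} - 18 \sin{\left(2 y \right)} \cos{\left(x \right)} - 12 \sin{\left(2 y \right)} \cos{\left(2 y \right)} - 36 \cos{\left(x \right)} \cos{\left(2 y \right)} - 24 \cos^{2}{\left(2 y \right)} - 18 e^{- y} \sin{\left(x \right)} + 18 e^{- y} \sin{\left(2 y \right)} + 36 e^{- y} \cos{\left(2 y \right)}.
Matching coefficients of the independent functions:
  [e^{- y} \sin{\left(x \right)}]:  2 A B = -18
  [e^{- y} \sin{\left(2 y \right)}]:  - 3 A C = 18
  [e^{- y} \cos{\left(2 y \right)}]:  - 6 A C = 36
  [\sin{\left(x \right)} \cos{\left(x \right)}]:  2 B^{2} = 18
  [\sin{\left(x \right)} \cos{\left(2 y \right)}]:  2 B C = 12
  [\sin{\left(2 y \right)} \cos{\left(x \right)}]:  - 3 B C = -18
  [\sin{\left(2 y \right)} \cos{\left(2 y \right)}]:  - 3 C^{2} = -12
  [\cos{\left(x \right)} \cos{\left(2 y \right)}]:  - 6 B C = -36
  [\cos^{2}{\left(2 y \right)}]:  - 6 C^{2} = -24
These equations allow (A, B, C) = (-3, 3, 2) or (3, -3, -2).
Impose the point condition(s):
  u(0, 0) = -2  ⟹  A + B + C = -2
Only A = 3, B = -3, C = -2 satisfies everything.
Hence u(x, y) = - 3 \cos{\left(x \right)} - 2 \cos{\left(2 y \right)} + 3 e^{- y}.

Answer: u(x, y) = - 3 \cos{\left(x \right)} - 2 \cos{\left(2 y \right)} + 3 e^{- y}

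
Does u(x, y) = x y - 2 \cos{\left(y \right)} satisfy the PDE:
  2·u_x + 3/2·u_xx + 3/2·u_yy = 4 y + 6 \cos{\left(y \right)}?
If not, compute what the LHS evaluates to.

Evaluate each term of the left-hand side for u = x y - 2 \cos{\left(y \right)}.
Derivatives:
  u_x = y
  u_xx = 0
  u_yy = 2 \cos{\left(y \right)}
Terms:
  2·u_x = 2 y
  3/2·u_xx = 0
  3/2·u_yy = 3 \cos{\left(y \right)}
Sum: LHS = 2 y + 3 \cos{\left(y \right)}
Given right-hand side: 4 y + 6 \cos{\left(y \right)}. Difference LHS − RHS = - 2 y - 3 \cos{\left(y \right)} ≠ 0, so u is not a solution.

Answer: No, the LHS evaluates to 2 y + 3 \cos{\left(y \right)}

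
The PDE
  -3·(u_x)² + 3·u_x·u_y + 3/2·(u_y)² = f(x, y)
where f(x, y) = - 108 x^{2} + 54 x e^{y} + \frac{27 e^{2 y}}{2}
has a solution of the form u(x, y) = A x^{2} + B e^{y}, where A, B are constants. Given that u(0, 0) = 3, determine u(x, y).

Substitute the ansatz u = A x^{2} + B e^{y} into the left-hand side.
Derivatives of the ansatz:
  u_x = 2 A x
  u_y = B e^{y}
Term by term:
  -3·(u_x)² = - 12 A^{2} x^{2}
  3·u_x·u_y = 6 A B x e^{y}
  3/2·(u_y)² = \frac{3 B^{2} e^{2 y}}{2}
So the left-hand side equals
  - 12 A^{2} x^{2} + 6 A B x e^{y} + \frac{3 B^{2} e^{2 y}}{2}
This must equal f(x, y) = - 108 x^{2} + 54 x e^{y} + \frac{27 e^{2 y}}{2} identically.
Matching coefficients of the independent functions:
  [x^{2}]:  - 12 A^{2} = -108
  [x e^{y}]:  6 A B = 54
  [e^{2 y}]:  \frac{3 B^{2}}{2} = \frac{27}{2}
These equations allow (A, B) = (-3, -3) or (3, 3).
Impose the point condition(s):
  u(0, 0) = 3  ⟹  B = 3
Only A = 3, B = 3 satisfies everything.
Hence u(x, y) = 3 x^{2} + 3 e^{y}.

Answer: u(x, y) = 3 x^{2} + 3 e^{y}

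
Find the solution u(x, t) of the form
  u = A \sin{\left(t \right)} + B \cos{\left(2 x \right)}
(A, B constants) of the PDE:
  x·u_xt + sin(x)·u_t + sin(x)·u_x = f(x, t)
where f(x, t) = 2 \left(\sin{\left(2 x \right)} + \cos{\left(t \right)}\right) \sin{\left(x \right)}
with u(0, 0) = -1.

Substitute the ansatz u = A \sin{\left(t \right)} + B \cos{\left(2 x \right)} into the left-hand side.
Derivatives of the ansatz:
  u_xt = 0
  u_t = A \cos{\left(t \right)}
  u_x = - 2 B \sin{\left(2 x \right)}
Term by term:
  x·u_xt = 0
  sin(x)·u_t = A \sin{\left(x \right)} \cos{\left(t \right)}
  sin(x)·u_x = - 2 B \sin{\left(x \right)} \sin{\left(2 x \right)}
So the left-hand side equals
  A \sin{\left(x \right)} \cos{\left(t \right)} - 2 B \sin{\left(x \right)} \sin{\left(2 x \right)}
This must equal f(x, t) identically; expanded, f = 2 \sin{\left(x \right)} \sin{\left(2 x \right)} + 2 \sin{\left(x \right)} \cos{\left(t \right)}.
Matching coefficients of the independent functions:
  [\sin{\left(x \right)} \sin{\left(2 x \right)}]:  - 2 B = 2
  [\sin{\left(x \right)} \cos{\left(t \right)}]:  A = 2
Solving: A = 2, B = -1.
Check against the point condition:
  u(0, 0) = -1  ⟹  B = -1  ✓
Hence u(x, t) = 2 \sin{\left(t \right)} - \cos{\left(2 x \right)}.

Answer: u(x, t) = 2 \sin{\left(t \right)} - \cos{\left(2 x \right)}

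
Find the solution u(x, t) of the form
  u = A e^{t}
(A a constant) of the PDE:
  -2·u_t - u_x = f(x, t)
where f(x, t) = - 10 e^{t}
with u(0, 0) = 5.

Substitute the ansatz u = A e^{t} into the left-hand side.
Derivatives of the ansatz:
  u_t = A e^{t}
  u_x = 0
Term by term:
  -2·u_t = - 2 A e^{t}
  -u_x = 0
So the left-hand side equals
  - 2 A e^{t}
This must equal f(x, t) = - 10 e^{t} identically.
Matching coefficients of the independent functions:
  [e^{t}]:  - 2 A = -10
Solving: A = 5.
Check against the point condition:
  u(0, 0) = 5  ⟹  A = 5  ✓
Hence u(x, t) = 5 e^{t}.

Answer: u(x, t) = 5 e^{t}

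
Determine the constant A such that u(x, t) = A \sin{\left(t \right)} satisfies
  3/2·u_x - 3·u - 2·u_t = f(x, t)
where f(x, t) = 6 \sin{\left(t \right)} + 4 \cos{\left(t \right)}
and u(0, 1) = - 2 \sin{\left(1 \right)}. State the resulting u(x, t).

Substitute the ansatz u = A \sin{\left(t \right)} into the left-hand side.
Derivatives of the ansatz:
  u_x = 0
  u_t = A \cos{\left(t \right)}
Term by term:
  3/2·u_x = 0
  -3·u = - 3 A \sin{\left(t \right)}
  -2·u_t = - 2 A \cos{\left(t \right)}
So the left-hand side equals
  - 3 A \sin{\left(t \right)} - 2 A \cos{\left(t \right)}
This must equal f(x, t) = 6 \sin{\left(t \right)} + 4 \cos{\left(t \right)} identically.
Matching coefficients of the independent functions:
  [\sin{\left(t \right)}]:  - 3 A = 6
  [\cos{\left(t \right)}]:  - 2 A = 4
Solving: A = -2.
Check against the point condition:
  u(0, 1) = - 2 \sin{\left(1 \right)}  ⟹  A \sin{\left(1 \right)} = - 2 \sin{\left(1 \right)}  ✓
Hence u(x, t) = - 2 \sin{\left(t \right)}.

Answer: u(x, t) = - 2 \sin{\left(t \right)}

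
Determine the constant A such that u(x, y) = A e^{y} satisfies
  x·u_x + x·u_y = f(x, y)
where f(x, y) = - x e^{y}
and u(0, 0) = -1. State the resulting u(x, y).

Substitute the ansatz u = A e^{y} into the left-hand side.
Derivatives of the ansatz:
  u_x = 0
  u_y = A e^{y}
Term by term:
  x·u_x = 0
  x·u_y = A x e^{y}
So the left-hand side equals
  A x e^{y}
This must equal f(x, y) = - x e^{y} identically.
Matching coefficients of the independent functions:
  [x e^{y}]:  A = -1
Solving: A = -1.
Check against the point condition:
  u(0, 0) = -1  ⟹  A = -1  ✓
Hence u(x, y) = - e^{y}.

Answer: u(x, y) = - e^{y}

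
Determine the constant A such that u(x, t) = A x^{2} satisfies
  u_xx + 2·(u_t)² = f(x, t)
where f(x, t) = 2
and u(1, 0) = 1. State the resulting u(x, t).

Answer: u(x, t) = x^{2}

Derivation:
Substitute the ansatz u = A x^{2} into the left-hand side.
Derivatives of the ansatz:
  u_xx = 2 A
  u_t = 0
Term by term:
  u_xx = 2 A
  2·(u_t)² = 0
So the left-hand side equals
  2 A
This must equal f(x, t) = 2 identically.
Matching coefficients of the independent functions:
  [constant term]:  2 A = 2
Solving: A = 1.
Check against the point condition:
  u(1, 0) = 1  ⟹  A = 1  ✓
Hence u(x, t) = x^{2}.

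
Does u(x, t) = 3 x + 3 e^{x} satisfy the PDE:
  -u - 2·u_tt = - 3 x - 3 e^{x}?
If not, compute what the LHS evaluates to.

Answer: Yes

Derivation:
Evaluate each term of the left-hand side for u = 3 x + 3 e^{x}.
Derivatives:
  u_tt = 0
Terms:
  -u = - 3 x - 3 e^{x}
  -2·u_tt = 0
Sum: LHS = - 3 x - 3 e^{x}
This is exactly the given right-hand side, so u is a solution.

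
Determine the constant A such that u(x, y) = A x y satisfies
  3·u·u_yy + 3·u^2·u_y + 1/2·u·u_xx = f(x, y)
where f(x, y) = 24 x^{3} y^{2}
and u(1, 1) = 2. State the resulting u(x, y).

Substitute the ansatz u = A x y into the left-hand side.
Derivatives of the ansatz:
  u_yy = 0
  u_y = A x
  u_xx = 0
Term by term:
  3·u·u_yy = 0
  3·u^2·u_y = 3 A^{3} x^{3} y^{2}
  1/2·u·u_xx = 0
So the left-hand side equals
  3 A^{3} x^{3} y^{2}
This must equal f(x, y) = 24 x^{3} y^{2} identically.
Matching coefficients of the independent functions:
  [x^{3} y^{2}]:  3 A^{3} = 24
Solving: A = 2.
Check against the point condition:
  u(1, 1) = 2  ⟹  A = 2  ✓
Hence u(x, y) = 2 x y.

Answer: u(x, y) = 2 x y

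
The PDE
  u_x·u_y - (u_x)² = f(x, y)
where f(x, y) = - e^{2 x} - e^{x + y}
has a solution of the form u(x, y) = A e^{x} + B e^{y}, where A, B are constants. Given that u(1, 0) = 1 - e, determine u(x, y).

Answer: u(x, y) = - e^{x} + e^{y}

Derivation:
Substitute the ansatz u = A e^{x} + B e^{y} into the left-hand side.
Derivatives of the ansatz:
  u_x = A e^{x}
  u_y = B e^{y}
Term by term:
  u_x·u_y = A B e^{x} e^{y}
  -(u_x)² = - A^{2} e^{2 x}
So the left-hand side equals
  - A^{2} e^{2 x} + A B e^{x} e^{y}
This must equal f(x, y) identically; expanded, f = - e^{2 x} - e^{x} e^{y}.
Matching coefficients of the independent functions:
  [e^{x} e^{y}]:  A B = -1
  [e^{2 x}]:  - A^{2} = -1
These equations allow (A, B) = (-1, 1) or (1, -1).
Impose the point condition(s):
  u(1, 0) = 1 - e  ⟹  e A + B = 1 - e
Only A = -1, B = 1 satisfies everything.
Hence u(x, y) = - e^{x} + e^{y}.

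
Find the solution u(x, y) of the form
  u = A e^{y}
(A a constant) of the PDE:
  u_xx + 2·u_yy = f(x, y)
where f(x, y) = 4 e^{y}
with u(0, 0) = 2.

Substitute the ansatz u = A e^{y} into the left-hand side.
Derivatives of the ansatz:
  u_xx = 0
  u_yy = A e^{y}
Term by term:
  u_xx = 0
  2·u_yy = 2 A e^{y}
So the left-hand side equals
  2 A e^{y}
This must equal f(x, y) = 4 e^{y} identically.
Matching coefficients of the independent functions:
  [e^{y}]:  2 A = 4
Solving: A = 2.
Check against the point condition:
  u(0, 0) = 2  ⟹  A = 2  ✓
Hence u(x, y) = 2 e^{y}.

Answer: u(x, y) = 2 e^{y}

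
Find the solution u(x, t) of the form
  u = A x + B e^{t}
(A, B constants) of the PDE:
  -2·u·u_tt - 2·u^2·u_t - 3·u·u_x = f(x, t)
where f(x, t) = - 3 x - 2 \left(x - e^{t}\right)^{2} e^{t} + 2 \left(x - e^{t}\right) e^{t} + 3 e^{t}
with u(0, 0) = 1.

Substitute the ansatz u = A x + B e^{t} into the left-hand side.
Derivatives of the ansatz:
  u_tt = B e^{t}
  u_t = B e^{t}
  u_x = A
Term by term:
  -2·u·u_tt = - 2 A B x e^{t} - 2 B^{2} e^{2 t}
  -2·u^2·u_t = - 2 A^{2} B x^{2} e^{t} - 4 A B^{2} x e^{2 t} - 2 B^{3} e^{3 t}
  -3·u·u_x = - 3 A^{2} x - 3 A B e^{t}
So the left-hand side equals
  - 2 A^{2} B x^{2} e^{t} - 3 A^{2} x - 4 A B^{2} x e^{2 t} - 2 A B x e^{t} - 3 A B e^{t} - 2 B^{3} e^{3 t} - 2 B^{2} e^{2 t}
This must equal f(x, t) identically; expanded, f = - 2 x^{2} e^{t} + 4 x e^{2 t} + 2 x e^{t} - 3 x - 2 e^{3 t} - 2 e^{2 t} + 3 e^{t}.
Matching coefficients of the independent functions:
  [x]:  - 3 A^{2} = -3
  [x e^{t}]:  - 2 A B = 2
  [x e^{2 t}]:  - 4 A B^{2} = 4
  [x^{2} e^{t}]:  - 2 A^{2} B = -2
  [e^{t}]:  - 3 A B = 3
  [e^{2 t}]:  - 2 B^{2} = -2
  [e^{3 t}]:  - 2 B^{3} = -2
Solving: A = -1, B = 1.
Check against the point condition:
  u(0, 0) = 1  ⟹  B = 1  ✓
Hence u(x, t) = - x + e^{t}.

Answer: u(x, t) = - x + e^{t}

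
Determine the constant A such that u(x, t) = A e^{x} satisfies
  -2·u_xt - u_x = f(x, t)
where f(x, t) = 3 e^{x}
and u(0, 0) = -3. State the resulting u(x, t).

Answer: u(x, t) = - 3 e^{x}

Derivation:
Substitute the ansatz u = A e^{x} into the left-hand side.
Derivatives of the ansatz:
  u_xt = 0
  u_x = A e^{x}
Term by term:
  -2·u_xt = 0
  -u_x = - A e^{x}
So the left-hand side equals
  - A e^{x}
This must equal f(x, t) = 3 e^{x} identically.
Matching coefficients of the independent functions:
  [e^{x}]:  - A = 3
Solving: A = -3.
Check against the point condition:
  u(0, 0) = -3  ⟹  A = -3  ✓
Hence u(x, t) = - 3 e^{x}.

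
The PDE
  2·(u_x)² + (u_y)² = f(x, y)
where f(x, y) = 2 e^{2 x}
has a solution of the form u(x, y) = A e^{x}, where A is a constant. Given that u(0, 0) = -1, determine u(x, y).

Substitute the ansatz u = A e^{x} into the left-hand side.
Derivatives of the ansatz:
  u_x = A e^{x}
  u_y = 0
Term by term:
  2·(u_x)² = 2 A^{2} e^{2 x}
  (u_y)² = 0
So the left-hand side equals
  2 A^{2} e^{2 x}
This must equal f(x, y) = 2 e^{2 x} identically.
Matching coefficients of the independent functions:
  [e^{2 x}]:  2 A^{2} = 2
These equations allow (A) = (-1) or (1).
Impose the point condition(s):
  u(0, 0) = -1  ⟹  A = -1
Only A = -1 satisfies everything.
Hence u(x, y) = - e^{x}.

Answer: u(x, y) = - e^{x}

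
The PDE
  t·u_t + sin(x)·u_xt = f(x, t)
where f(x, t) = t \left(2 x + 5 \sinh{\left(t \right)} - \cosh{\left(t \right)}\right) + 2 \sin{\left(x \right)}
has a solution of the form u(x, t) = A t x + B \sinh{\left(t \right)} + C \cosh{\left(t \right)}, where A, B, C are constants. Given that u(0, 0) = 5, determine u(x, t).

Answer: u(x, t) = 2 t x - \sinh{\left(t \right)} + 5 \cosh{\left(t \right)}

Derivation:
Substitute the ansatz u = A t x + B \sinh{\left(t \right)} + C \cosh{\left(t \right)} into the left-hand side.
Derivatives of the ansatz:
  u_t = A x + B \cosh{\left(t \right)} + C \sinh{\left(t \right)}
  u_xt = A
Term by term:
  t·u_t = A t x + B t \cosh{\left(t \right)} + C t \sinh{\left(t \right)}
  sin(x)·u_xt = A \sin{\left(x \right)}
So the left-hand side equals
  A t x + A \sin{\left(x \right)} + B t \cosh{\left(t \right)} + C t \sinh{\left(t \right)}
This must equal f(x, t) identically; expanded, f = 2 t x + 5 t \sinh{\left(t \right)} - t \cosh{\left(t \right)} + 2 \sin{\left(x \right)}.
Matching coefficients of the independent functions:
  [t x, \sin{\left(x \right)}]:  A = 2
  [t \sinh{\left(t \right)}]:  C = 5
  [t \cosh{\left(t \right)}]:  B = -1
Solving: A = 2, B = -1, C = 5.
Check against the point condition:
  u(0, 0) = 5  ⟹  C = 5  ✓
Hence u(x, t) = 2 t x - \sinh{\left(t \right)} + 5 \cosh{\left(t \right)}.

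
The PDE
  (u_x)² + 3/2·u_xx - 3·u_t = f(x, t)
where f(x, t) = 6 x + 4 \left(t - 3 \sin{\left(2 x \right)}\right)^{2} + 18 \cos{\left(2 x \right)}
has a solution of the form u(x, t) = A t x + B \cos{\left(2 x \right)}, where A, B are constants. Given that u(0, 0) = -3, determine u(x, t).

Substitute the ansatz u = A t x + B \cos{\left(2 x \right)} into the left-hand side.
Derivatives of the ansatz:
  u_x = A t - 2 B \sin{\left(2 x \right)}
  u_xx = - 4 B \cos{\left(2 x \right)}
  u_t = A x
Term by term:
  (u_x)² = A^{2} t^{2} - 4 A B t \sin{\left(2 x \right)} + 4 B^{2} \sin^{2}{\left(2 x \right)}
  3/2·u_xx = - 6 B \cos{\left(2 x \right)}
  -3·u_t = - 3 A x
So the left-hand side equals
  A^{2} t^{2} - 4 A B t \sin{\left(2 x \right)} - 3 A x + 4 B^{2} \sin^{2}{\left(2 x \right)} - 6 B \cos{\left(2 x \right)}
This must equal f(x, t) identically; expanded, f = 4 t^{2} - 24 t \sin{\left(2 x \right)} + 6 x + 36 \sin^{2}{\left(2 x \right)} + 18 \cos{\left(2 x \right)}.
Matching coefficients of the independent functions:
  [t^{2}]:  A^{2} = 4
  [x]:  - 3 A = 6
  [t \sin{\left(2 x \right)}]:  - 4 A B = -24
  [\sin^{2}{\left(2 x \right)}]:  4 B^{2} = 36
  [\cos{\left(2 x \right)}]:  - 6 B = 18
Solving: A = -2, B = -3.
Check against the point condition:
  u(0, 0) = -3  ⟹  B = -3  ✓
Hence u(x, t) = - 2 t x - 3 \cos{\left(2 x \right)}.

Answer: u(x, t) = - 2 t x - 3 \cos{\left(2 x \right)}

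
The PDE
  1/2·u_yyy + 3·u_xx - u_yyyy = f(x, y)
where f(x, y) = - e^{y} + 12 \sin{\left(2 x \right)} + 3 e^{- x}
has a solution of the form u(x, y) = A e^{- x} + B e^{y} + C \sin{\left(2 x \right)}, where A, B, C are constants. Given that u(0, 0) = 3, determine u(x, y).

Substitute the ansatz u = A e^{- x} + B e^{y} + C \sin{\left(2 x \right)} into the left-hand side.
Derivatives of the ansatz:
  u_yyy = B e^{y}
  u_xx = A e^{- x} - 4 C \sin{\left(2 x \right)}
  u_yyyy = B e^{y}
Term by term:
  1/2·u_yyy = \frac{B e^{y}}{2}
  3·u_xx = 3 A e^{- x} - 12 C \sin{\left(2 x \right)}
  -u_yyyy = - B e^{y}
So the left-hand side equals
  3 A e^{- x} - \frac{B e^{y}}{2} - 12 C \sin{\left(2 x \right)}
This must equal f(x, y) = - e^{y} + 12 \sin{\left(2 x \right)} + 3 e^{- x} identically.
Matching coefficients of the independent functions:
  [e^{- x}]:  3 A = 3
  [e^{y}]:  - \frac{B}{2} = -1
  [\sin{\left(2 x \right)}]:  - 12 C = 12
Solving: A = 1, B = 2, C = -1.
Check against the point condition:
  u(0, 0) = 3  ⟹  A + B = 3  ✓
Hence u(x, y) = 2 e^{y} - \sin{\left(2 x \right)} + e^{- x}.

Answer: u(x, y) = 2 e^{y} - \sin{\left(2 x \right)} + e^{- x}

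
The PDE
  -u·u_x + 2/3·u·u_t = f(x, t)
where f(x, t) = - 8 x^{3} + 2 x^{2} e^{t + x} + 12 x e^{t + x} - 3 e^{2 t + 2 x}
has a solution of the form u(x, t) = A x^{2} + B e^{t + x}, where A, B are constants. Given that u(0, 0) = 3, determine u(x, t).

Substitute the ansatz u = A x^{2} + B e^{t + x} into the left-hand side.
Derivatives of the ansatz:
  u_x = 2 A x + B e^{t} e^{x}
  u_t = B e^{t} e^{x}
Term by term:
  -u·u_x = - 2 A^{2} x^{3} - A B x^{2} e^{t} e^{x} - 2 A B x e^{t} e^{x} - B^{2} e^{2 t} e^{2 x}
  2/3·u·u_t = \frac{2 A B x^{2} e^{t} e^{x}}{3} + \frac{2 B^{2} e^{2 t} e^{2 x}}{3}
So the left-hand side equals
  - 2 A^{2} x^{3} - \frac{A B x^{2} e^{t} e^{x}}{3} - 2 A B x e^{t} e^{x} - \frac{B^{2} e^{2 t} e^{2 x}}{3}
This must equal f(x, t) identically; expanded, f = - 8 x^{3} + 2 x^{2} e^{t} e^{x} + 12 x e^{t} e^{x} - 3 e^{2 t} e^{2 x}.
Matching coefficients of the independent functions:
  [x^{3}]:  - 2 A^{2} = -8
  [e^{2 t} e^{2 x}]:  - \frac{B^{2}}{3} = -3
  [x e^{t} e^{x}]:  - 2 A B = 12
  [x^{2} e^{t} e^{x}]:  - \frac{A B}{3} = 2
These equations allow (A, B) = (-2, 3) or (2, -3).
Impose the point condition(s):
  u(0, 0) = 3  ⟹  B = 3
Only A = -2, B = 3 satisfies everything.
Hence u(x, t) = - 2 x^{2} + 3 e^{t + x}.

Answer: u(x, t) = - 2 x^{2} + 3 e^{t + x}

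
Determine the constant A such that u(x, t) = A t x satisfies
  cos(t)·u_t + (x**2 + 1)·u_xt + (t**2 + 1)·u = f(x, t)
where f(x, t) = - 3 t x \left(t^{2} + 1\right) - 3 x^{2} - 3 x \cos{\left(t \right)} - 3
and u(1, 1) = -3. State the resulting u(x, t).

Substitute the ansatz u = A t x into the left-hand side.
Derivatives of the ansatz:
  u_t = A x
  u_xt = A
Term by term:
  cos(t)·u_t = A x \cos{\left(t \right)}
  (x**2 + 1)·u_xt = A x^{2} + A
  (t**2 + 1)·u = A t^{3} x + A t x
So the left-hand side equals
  A t^{3} x + A t x + A x^{2} + A x \cos{\left(t \right)} + A
This must equal f(x, t) = - 3 t x \left(t^{2} + 1\right) - 3 x^{2} - 3 x \cos{\left(t \right)} - 3 identically.
Matching coefficients of the independent functions:
  [constant term, x^{2}, t x, t^{3} x, …]:  A = -3
Solving: A = -3.
Check against the point condition:
  u(1, 1) = -3  ⟹  A = -3  ✓
Hence u(x, t) = - 3 t x.

Answer: u(x, t) = - 3 t x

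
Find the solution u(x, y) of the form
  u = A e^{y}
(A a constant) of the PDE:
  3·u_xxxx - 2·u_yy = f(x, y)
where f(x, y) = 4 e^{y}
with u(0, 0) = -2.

Substitute the ansatz u = A e^{y} into the left-hand side.
Derivatives of the ansatz:
  u_xxxx = 0
  u_yy = A e^{y}
Term by term:
  3·u_xxxx = 0
  -2·u_yy = - 2 A e^{y}
So the left-hand side equals
  - 2 A e^{y}
This must equal f(x, y) = 4 e^{y} identically.
Matching coefficients of the independent functions:
  [e^{y}]:  - 2 A = 4
Solving: A = -2.
Check against the point condition:
  u(0, 0) = -2  ⟹  A = -2  ✓
Hence u(x, y) = - 2 e^{y}.

Answer: u(x, y) = - 2 e^{y}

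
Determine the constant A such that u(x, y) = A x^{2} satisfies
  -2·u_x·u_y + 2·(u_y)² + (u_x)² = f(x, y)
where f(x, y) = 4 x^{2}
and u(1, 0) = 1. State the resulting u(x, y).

Answer: u(x, y) = x^{2}

Derivation:
Substitute the ansatz u = A x^{2} into the left-hand side.
Derivatives of the ansatz:
  u_x = 2 A x
  u_y = 0
Term by term:
  -2·u_x·u_y = 0
  2·(u_y)² = 0
  (u_x)² = 4 A^{2} x^{2}
So the left-hand side equals
  4 A^{2} x^{2}
This must equal f(x, y) = 4 x^{2} identically.
Matching coefficients of the independent functions:
  [x^{2}]:  4 A^{2} = 4
These equations allow (A) = (-1) or (1).
Impose the point condition(s):
  u(1, 0) = 1  ⟹  A = 1
Only A = 1 satisfies everything.
Hence u(x, y) = x^{2}.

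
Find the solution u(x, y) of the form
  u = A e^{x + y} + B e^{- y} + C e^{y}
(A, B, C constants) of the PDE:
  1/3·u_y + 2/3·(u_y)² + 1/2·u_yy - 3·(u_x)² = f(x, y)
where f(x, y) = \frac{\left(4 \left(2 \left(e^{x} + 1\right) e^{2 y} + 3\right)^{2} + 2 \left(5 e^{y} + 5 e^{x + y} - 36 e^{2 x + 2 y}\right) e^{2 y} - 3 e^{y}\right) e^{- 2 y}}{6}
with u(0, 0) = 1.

Answer: u(x, y) = 2 e^{y} + 2 e^{x + y} - 3 e^{- y}

Derivation:
Substitute the ansatz u = A e^{x + y} + B e^{- y} + C e^{y} into the left-hand side.
Derivatives of the ansatz:
  u_y = A e^{x} e^{y} - B e^{- y} + C e^{y}
  u_yy = A e^{x} e^{y} + B e^{- y} + C e^{y}
  u_x = A e^{x} e^{y}
Term by term:
  1/3·u_y = \frac{A e^{x} e^{y}}{3} - \frac{B e^{- y}}{3} + \frac{C e^{y}}{3}
  2/3·(u_y)² = \frac{2 A^{2} e^{2 x} e^{2 y}}{3} - \frac{4 A B e^{x}}{3} + \frac{4 A C e^{x} e^{2 y}}{3} + \frac{2 B^{2} e^{- 2 y}}{3} - \frac{4 B C}{3} + \frac{2 C^{2} e^{2 y}}{3}
  1/2·u_yy = \frac{A e^{x} e^{y}}{2} + \frac{B e^{- y}}{2} + \frac{C e^{y}}{2}
  -3·(u_x)² = - 3 A^{2} e^{2 x} e^{2 y}
So the left-hand side equals
  - \frac{7 A^{2} e^{2 x} e^{2 y}}{3} - \frac{4 A B e^{x}}{3} + \frac{4 A C e^{x} e^{2 y}}{3} + \frac{5 A e^{x} e^{y}}{6} + \frac{2 B^{2} e^{- 2 y}}{3} - \frac{4 B C}{3} + \frac{B e^{- y}}{6} + \frac{2 C^{2} e^{2 y}}{3} + \frac{5 C e^{y}}{6}
This must equal f(x, y) identically; expanded, f = - \frac{28 e^{2 x} e^{2 y}}{3} + \frac{16 e^{x} e^{2 y}}{3} + \frac{5 e^{x} e^{y}}{3} + 8 e^{x} + \frac{8 e^{2 y}}{3} + \frac{5 e^{y}}{3} + 8 - \frac{e^{- y}}{2} + 6 e^{- 2 y}.
Matching coefficients of the independent functions:
  [constant term]:  - \frac{4 B C}{3} = 8
  [e^{x} e^{y}]:  \frac{5 A}{6} = \frac{5}{3}
  [e^{x} e^{2 y}]:  \frac{4 A C}{3} = \frac{16}{3}
  [e^{2 x} e^{2 y}]:  - \frac{7 A^{2}}{3} = - \frac{28}{3}
  [e^{x}]:  - \frac{4 A B}{3} = 8
  [e^{- 2 y}]:  \frac{2 B^{2}}{3} = 6
  [e^{- y}]:  \frac{B}{6} = - \frac{1}{2}
  [e^{y}]:  \frac{5 C}{6} = \frac{5}{3}
  [e^{2 y}]:  \frac{2 C^{2}}{3} = \frac{8}{3}
Solving: A = 2, B = -3, C = 2.
Check against the point condition:
  u(0, 0) = 1  ⟹  A + B + C = 1  ✓
Hence u(x, y) = 2 e^{y} + 2 e^{x + y} - 3 e^{- y}.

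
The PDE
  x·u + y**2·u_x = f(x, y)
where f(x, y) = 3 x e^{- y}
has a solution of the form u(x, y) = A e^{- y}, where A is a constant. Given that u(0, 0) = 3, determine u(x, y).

Substitute the ansatz u = A e^{- y} into the left-hand side.
Derivatives of the ansatz:
  u_x = 0
Term by term:
  x·u = A x e^{- y}
  y**2·u_x = 0
So the left-hand side equals
  A x e^{- y}
This must equal f(x, y) = 3 x e^{- y} identically.
Matching coefficients of the independent functions:
  [x e^{- y}]:  A = 3
Solving: A = 3.
Check against the point condition:
  u(0, 0) = 3  ⟹  A = 3  ✓
Hence u(x, y) = 3 e^{- y}.

Answer: u(x, y) = 3 e^{- y}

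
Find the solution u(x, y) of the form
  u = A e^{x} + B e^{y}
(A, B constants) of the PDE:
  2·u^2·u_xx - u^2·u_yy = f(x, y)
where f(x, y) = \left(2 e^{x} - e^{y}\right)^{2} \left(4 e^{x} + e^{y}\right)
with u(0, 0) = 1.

Substitute the ansatz u = A e^{x} + B e^{y} into the left-hand side.
Derivatives of the ansatz:
  u_xx = A e^{x}
  u_yy = B e^{y}
Term by term:
  2·u^2·u_xx = 2 A^{3} e^{3 x} + 4 A^{2} B e^{2 x} e^{y} + 2 A B^{2} e^{x} e^{2 y}
  -u^2·u_yy = - A^{2} B e^{2 x} e^{y} - 2 A B^{2} e^{x} e^{2 y} - B^{3} e^{3 y}
So the left-hand side equals
  2 A^{3} e^{3 x} + 3 A^{2} B e^{2 x} e^{y} - B^{3} e^{3 y}
This must equal f(x, y) identically; expanded, f = 16 e^{3 x} - 12 e^{2 x} e^{y} + e^{3 y}.
Matching coefficients of the independent functions:
  [e^{2 x} e^{y}]:  3 A^{2} B = -12
  [e^{3 x}]:  2 A^{3} = 16
  [e^{3 y}]:  - B^{3} = 1
Solving: A = 2, B = -1.
Check against the point condition:
  u(0, 0) = 1  ⟹  A + B = 1  ✓
Hence u(x, y) = 2 e^{x} - e^{y}.

Answer: u(x, y) = 2 e^{x} - e^{y}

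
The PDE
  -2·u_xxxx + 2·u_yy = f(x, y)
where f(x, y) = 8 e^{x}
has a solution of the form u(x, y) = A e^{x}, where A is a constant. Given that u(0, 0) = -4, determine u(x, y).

Substitute the ansatz u = A e^{x} into the left-hand side.
Derivatives of the ansatz:
  u_xxxx = A e^{x}
  u_yy = 0
Term by term:
  -2·u_xxxx = - 2 A e^{x}
  2·u_yy = 0
So the left-hand side equals
  - 2 A e^{x}
This must equal f(x, y) = 8 e^{x} identically.
Matching coefficients of the independent functions:
  [e^{x}]:  - 2 A = 8
Solving: A = -4.
Check against the point condition:
  u(0, 0) = -4  ⟹  A = -4  ✓
Hence u(x, y) = - 4 e^{x}.

Answer: u(x, y) = - 4 e^{x}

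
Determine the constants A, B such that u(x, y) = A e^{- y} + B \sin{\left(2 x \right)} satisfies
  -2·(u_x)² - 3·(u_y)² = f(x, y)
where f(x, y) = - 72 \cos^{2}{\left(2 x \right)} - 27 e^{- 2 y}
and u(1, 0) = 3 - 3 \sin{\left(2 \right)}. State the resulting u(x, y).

Answer: u(x, y) = - 3 \sin{\left(2 x \right)} + 3 e^{- y}

Derivation:
Substitute the ansatz u = A e^{- y} + B \sin{\left(2 x \right)} into the left-hand side.
Derivatives of the ansatz:
  u_x = 2 B \cos{\left(2 x \right)}
  u_y = - A e^{- y}
Term by term:
  -2·(u_x)² = - 8 B^{2} \cos^{2}{\left(2 x \right)}
  -3·(u_y)² = - 3 A^{2} e^{- 2 y}
So the left-hand side equals
  - 3 A^{2} e^{- 2 y} - 8 B^{2} \cos^{2}{\left(2 x \right)}
This must equal f(x, y) = - 72 \cos^{2}{\left(2 x \right)} - 27 e^{- 2 y} identically.
Matching coefficients of the independent functions:
  [e^{- 2 y}]:  - 3 A^{2} = -27
  [\cos^{2}{\left(2 x \right)}]:  - 8 B^{2} = -72
These equations allow (A, B) = (-3, -3) or (-3, 3) or (3, -3) or (3, 3).
Impose the point condition(s):
  u(1, 0) = 3 - 3 \sin{\left(2 \right)}  ⟹  A + B \sin{\left(2 \right)} = 3 - 3 \sin{\left(2 \right)}
Only A = 3, B = -3 satisfies everything.
Hence u(x, y) = - 3 \sin{\left(2 x \right)} + 3 e^{- y}.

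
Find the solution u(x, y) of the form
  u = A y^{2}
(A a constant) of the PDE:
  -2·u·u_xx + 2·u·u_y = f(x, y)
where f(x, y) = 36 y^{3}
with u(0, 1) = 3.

Substitute the ansatz u = A y^{2} into the left-hand side.
Derivatives of the ansatz:
  u_xx = 0
  u_y = 2 A y
Term by term:
  -2·u·u_xx = 0
  2·u·u_y = 4 A^{2} y^{3}
So the left-hand side equals
  4 A^{2} y^{3}
This must equal f(x, y) = 36 y^{3} identically.
Matching coefficients of the independent functions:
  [y^{3}]:  4 A^{2} = 36
These equations allow (A) = (-3) or (3).
Impose the point condition(s):
  u(0, 1) = 3  ⟹  A = 3
Only A = 3 satisfies everything.
Hence u(x, y) = 3 y^{2}.

Answer: u(x, y) = 3 y^{2}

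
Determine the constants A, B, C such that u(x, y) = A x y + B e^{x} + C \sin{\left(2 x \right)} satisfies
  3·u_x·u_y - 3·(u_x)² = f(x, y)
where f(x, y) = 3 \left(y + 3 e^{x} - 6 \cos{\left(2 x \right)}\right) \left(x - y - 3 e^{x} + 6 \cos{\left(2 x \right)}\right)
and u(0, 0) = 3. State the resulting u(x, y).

Substitute the ansatz u = A x y + B e^{x} + C \sin{\left(2 x \right)} into the left-hand side.
Derivatives of the ansatz:
  u_x = A y + B e^{x} + 2 C \cos{\left(2 x \right)}
  u_y = A x
Term by term:
  3·u_x·u_y = 3 A^{2} x y + 3 A B x e^{x} + 6 A C x \cos{\left(2 x \right)}
  -3·(u_x)² = - 3 A^{2} y^{2} - 6 A B y e^{x} - 12 A C y \cos{\left(2 x \right)} - 3 B^{2} e^{2 x} - 12 B C e^{x} \cos{\left(2 x \right)} - 12 C^{2} \cos^{2}{\left(2 x \right)}
So the left-hand side equals
  3 A^{2} x y - 3 A^{2} y^{2} + 3 A B x e^{x} - 6 A B y e^{x} + 6 A C x \cos{\left(2 x \right)} - 12 A C y \cos{\left(2 x \right)} - 3 B^{2} e^{2 x} - 12 B C e^{x} \cos{\left(2 x \right)} - 12 C^{2} \cos^{2}{\left(2 x \right)}
This must equal f(x, y) identically; expanded, f = 3 x y + 9 x e^{x} - 18 x \cos{\left(2 x \right)} - 3 y^{2} - 18 y e^{x} + 36 y \cos{\left(2 x \right)} - 27 e^{2 x} + 108 e^{x} \cos{\left(2 x \right)} - 108 \cos^{2}{\left(2 x \right)}.
Matching coefficients of the independent functions:
  [y^{2}]:  - 3 A^{2} = -3
  [x y]:  3 A^{2} = 3
  [x e^{x}]:  3 A B = 9
  [x \cos{\left(2 x \right)}]:  6 A C = -18
  [y e^{x}]:  - 6 A B = -18
  [y \cos{\left(2 x \right)}]:  - 12 A C = 36
  [e^{x} \cos{\left(2 x \right)}]:  - 12 B C = 108
  [e^{2 x}]:  - 3 B^{2} = -27
  [\cos^{2}{\left(2 x \right)}]:  - 12 C^{2} = -108
These equations allow (A, B, C) = (-1, -3, 3) or (1, 3, -3).
Impose the point condition(s):
  u(0, 0) = 3  ⟹  B = 3
Only A = 1, B = 3, C = -3 satisfies everything.
Hence u(x, y) = x y + 3 e^{x} - 3 \sin{\left(2 x \right)}.

Answer: u(x, y) = x y + 3 e^{x} - 3 \sin{\left(2 x \right)}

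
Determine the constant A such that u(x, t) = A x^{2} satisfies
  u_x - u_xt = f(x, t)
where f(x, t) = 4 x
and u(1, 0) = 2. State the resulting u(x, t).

Substitute the ansatz u = A x^{2} into the left-hand side.
Derivatives of the ansatz:
  u_x = 2 A x
  u_xt = 0
Term by term:
  u_x = 2 A x
  -u_xt = 0
So the left-hand side equals
  2 A x
This must equal f(x, t) = 4 x identically.
Matching coefficients of the independent functions:
  [x]:  2 A = 4
Solving: A = 2.
Check against the point condition:
  u(1, 0) = 2  ⟹  A = 2  ✓
Hence u(x, t) = 2 x^{2}.

Answer: u(x, t) = 2 x^{2}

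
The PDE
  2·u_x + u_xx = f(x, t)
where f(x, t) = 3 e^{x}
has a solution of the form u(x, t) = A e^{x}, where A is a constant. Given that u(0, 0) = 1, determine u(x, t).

Answer: u(x, t) = e^{x}

Derivation:
Substitute the ansatz u = A e^{x} into the left-hand side.
Derivatives of the ansatz:
  u_x = A e^{x}
  u_xx = A e^{x}
Term by term:
  2·u_x = 2 A e^{x}
  u_xx = A e^{x}
So the left-hand side equals
  3 A e^{x}
This must equal f(x, t) = 3 e^{x} identically.
Matching coefficients of the independent functions:
  [e^{x}]:  3 A = 3
Solving: A = 1.
Check against the point condition:
  u(0, 0) = 1  ⟹  A = 1  ✓
Hence u(x, t) = e^{x}.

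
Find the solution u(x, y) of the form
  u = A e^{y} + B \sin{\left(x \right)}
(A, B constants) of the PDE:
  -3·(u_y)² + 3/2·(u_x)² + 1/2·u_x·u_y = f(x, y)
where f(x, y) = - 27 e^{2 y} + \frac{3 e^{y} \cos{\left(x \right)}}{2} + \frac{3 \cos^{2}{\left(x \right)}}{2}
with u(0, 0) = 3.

Substitute the ansatz u = A e^{y} + B \sin{\left(x \right)} into the left-hand side.
Derivatives of the ansatz:
  u_y = A e^{y}
  u_x = B \cos{\left(x \right)}
Term by term:
  -3·(u_y)² = - 3 A^{2} e^{2 y}
  3/2·(u_x)² = \frac{3 B^{2} \cos^{2}{\left(x \right)}}{2}
  1/2·u_x·u_y = \frac{A B e^{y} \cos{\left(x \right)}}{2}
So the left-hand side equals
  - 3 A^{2} e^{2 y} + \frac{A B e^{y} \cos{\left(x \right)}}{2} + \frac{3 B^{2} \cos^{2}{\left(x \right)}}{2}
This must equal f(x, y) = - 27 e^{2 y} + \frac{3 e^{y} \cos{\left(x \right)}}{2} + \frac{3 \cos^{2}{\left(x \right)}}{2} identically.
Matching coefficients of the independent functions:
  [e^{y} \cos{\left(x \right)}]:  \frac{A B}{2} = \frac{3}{2}
  [e^{2 y}]:  - 3 A^{2} = -27
  [\cos^{2}{\left(x \right)}]:  \frac{3 B^{2}}{2} = \frac{3}{2}
These equations allow (A, B) = (-3, -1) or (3, 1).
Impose the point condition(s):
  u(0, 0) = 3  ⟹  A = 3
Only A = 3, B = 1 satisfies everything.
Hence u(x, y) = 3 e^{y} + \sin{\left(x \right)}.

Answer: u(x, y) = 3 e^{y} + \sin{\left(x \right)}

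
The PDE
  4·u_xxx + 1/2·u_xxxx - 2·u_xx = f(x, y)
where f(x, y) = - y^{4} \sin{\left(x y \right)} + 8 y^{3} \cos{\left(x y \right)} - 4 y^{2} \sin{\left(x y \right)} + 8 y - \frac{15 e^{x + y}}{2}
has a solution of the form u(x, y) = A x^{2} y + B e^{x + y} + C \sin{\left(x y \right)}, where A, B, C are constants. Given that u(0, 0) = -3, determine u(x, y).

Answer: u(x, y) = - 2 x^{2} y - 3 e^{x + y} - 2 \sin{\left(x y \right)}

Derivation:
Substitute the ansatz u = A x^{2} y + B e^{x + y} + C \sin{\left(x y \right)} into the left-hand side.
Derivatives of the ansatz:
  u_xxx = B e^{x} e^{y} - C y^{3} \cos{\left(x y \right)}
  u_xxxx = B e^{x} e^{y} + C y^{4} \sin{\left(x y \right)}
  u_xx = 2 A y + B e^{x} e^{y} - C y^{2} \sin{\left(x y \right)}
Term by term:
  4·u_xxx = 4 B e^{x} e^{y} - 4 C y^{3} \cos{\left(x y \right)}
  1/2·u_xxxx = \frac{B e^{x} e^{y}}{2} + \frac{C y^{4} \sin{\left(x y \right)}}{2}
  -2·u_xx = - 4 A y - 2 B e^{x} e^{y} + 2 C y^{2} \sin{\left(x y \right)}
So the left-hand side equals
  - 4 A y + \frac{5 B e^{x} e^{y}}{2} + \frac{C y^{4} \sin{\left(x y \right)}}{2} - 4 C y^{3} \cos{\left(x y \right)} + 2 C y^{2} \sin{\left(x y \right)}
This must equal f(x, y) identically; expanded, f = - y^{4} \sin{\left(x y \right)} + 8 y^{3} \cos{\left(x y \right)} - 4 y^{2} \sin{\left(x y \right)} + 8 y - \frac{15 e^{x} e^{y}}{2}.
Matching coefficients of the independent functions:
  [y]:  - 4 A = 8
  [y^{2} \sin{\left(x y \right)}]:  2 C = -4
  [y^{3} \cos{\left(x y \right)}]:  - 4 C = 8
  [y^{4} \sin{\left(x y \right)}]:  \frac{C}{2} = -1
  [e^{x} e^{y}]:  \frac{5 B}{2} = - \frac{15}{2}
Solving: A = -2, B = -3, C = -2.
Check against the point condition:
  u(0, 0) = -3  ⟹  B = -3  ✓
Hence u(x, y) = - 2 x^{2} y - 3 e^{x + y} - 2 \sin{\left(x y \right)}.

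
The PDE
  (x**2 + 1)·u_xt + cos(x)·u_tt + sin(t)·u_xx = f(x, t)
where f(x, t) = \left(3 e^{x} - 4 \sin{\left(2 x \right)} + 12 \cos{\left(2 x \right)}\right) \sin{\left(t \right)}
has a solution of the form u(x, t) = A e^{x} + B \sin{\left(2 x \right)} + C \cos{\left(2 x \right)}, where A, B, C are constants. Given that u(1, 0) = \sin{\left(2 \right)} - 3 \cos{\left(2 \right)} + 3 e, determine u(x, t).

Substitute the ansatz u = A e^{x} + B \sin{\left(2 x \right)} + C \cos{\left(2 x \right)} into the left-hand side.
Derivatives of the ansatz:
  u_xt = 0
  u_tt = 0
  u_xx = A e^{x} - 4 B \sin{\left(2 x \right)} - 4 C \cos{\left(2 x \right)}
Term by term:
  (x**2 + 1)·u_xt = 0
  cos(x)·u_tt = 0
  sin(t)·u_xx = A e^{x} \sin{\left(t \right)} - 4 B \sin{\left(t \right)} \sin{\left(2 x \right)} - 4 C \sin{\left(t \right)} \cos{\left(2 x \right)}
So the left-hand side equals
  A e^{x} \sin{\left(t \right)} - 4 B \sin{\left(t \right)} \sin{\left(2 x \right)} - 4 C \sin{\left(t \right)} \cos{\left(2 x \right)}
This must equal f(x, t) identically; expanded, f = 3 e^{x} \sin{\left(t \right)} - 4 \sin{\left(t \right)} \sin{\left(2 x \right)} + 12 \sin{\left(t \right)} \cos{\left(2 x \right)}.
Matching coefficients of the independent functions:
  [e^{x} \sin{\left(t \right)}]:  A = 3
  [\sin{\left(t \right)} \sin{\left(2 x \right)}]:  - 4 B = -4
  [\sin{\left(t \right)} \cos{\left(2 x \right)}]:  - 4 C = 12
Solving: A = 3, B = 1, C = -3.
Check against the point condition:
  u(1, 0) = \sin{\left(2 \right)} - 3 \cos{\left(2 \right)} + 3 e  ⟹  e A + B \sin{\left(2 \right)} + C \cos{\left(2 \right)} = \sin{\left(2 \right)} - 3 \cos{\left(2 \right)} + 3 e  ✓
Hence u(x, t) = 3 e^{x} + \sin{\left(2 x \right)} - 3 \cos{\left(2 x \right)}.

Answer: u(x, t) = 3 e^{x} + \sin{\left(2 x \right)} - 3 \cos{\left(2 x \right)}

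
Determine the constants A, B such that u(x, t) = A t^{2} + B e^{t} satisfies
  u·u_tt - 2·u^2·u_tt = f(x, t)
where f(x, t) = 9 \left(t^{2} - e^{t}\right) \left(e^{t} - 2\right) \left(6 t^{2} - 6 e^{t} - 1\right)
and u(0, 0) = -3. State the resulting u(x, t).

Substitute the ansatz u = A t^{2} + B e^{t} into the left-hand side.
Derivatives of the ansatz:
  u_tt = 2 A + B e^{t}
Term by term:
  u·u_tt = 2 A^{2} t^{2} + A B t^{2} e^{t} + 2 A B e^{t} + B^{2} e^{2 t}
  -2·u^2·u_tt = - 4 A^{3} t^{4} - 2 A^{2} B t^{4} e^{t} - 8 A^{2} B t^{2} e^{t} - 4 A B^{2} t^{2} e^{2 t} - 4 A B^{2} e^{2 t} - 2 B^{3} e^{3 t}
So the left-hand side equals
  - 4 A^{3} t^{4} - 2 A^{2} B t^{4} e^{t} - 8 A^{2} B t^{2} e^{t} + 2 A^{2} t^{2} - 4 A B^{2} t^{2} e^{2 t} - 4 A B^{2} e^{2 t} + A B t^{2} e^{t} + 2 A B e^{t} - 2 B^{3} e^{3 t} + B^{2} e^{2 t}
This must equal f(x, t) identically; expanded, f = 54 t^{4} e^{t} - 108 t^{4} - 108 t^{2} e^{2 t} + 207 t^{2} e^{t} + 18 t^{2} + 54 e^{3 t} - 99 e^{2 t} - 18 e^{t}.
Matching coefficients of the independent functions:
  [t^{2}]:  2 A^{2} = 18
  [t^{4}]:  - 4 A^{3} = -108
  [t^{2} e^{t}]:  - 8 A^{2} B + A B = 207
  [t^{2} e^{2 t}]:  - 4 A B^{2} = -108
  [t^{4} e^{t}]:  - 2 A^{2} B = 54
  [e^{t}]:  2 A B = -18
  [e^{2 t}]:  - 4 A B^{2} + B^{2} = -99
  [e^{3 t}]:  - 2 B^{3} = 54
Solving: A = 3, B = -3.
Check against the point condition:
  u(0, 0) = -3  ⟹  B = -3  ✓
Hence u(x, t) = 3 t^{2} - 3 e^{t}.

Answer: u(x, t) = 3 t^{2} - 3 e^{t}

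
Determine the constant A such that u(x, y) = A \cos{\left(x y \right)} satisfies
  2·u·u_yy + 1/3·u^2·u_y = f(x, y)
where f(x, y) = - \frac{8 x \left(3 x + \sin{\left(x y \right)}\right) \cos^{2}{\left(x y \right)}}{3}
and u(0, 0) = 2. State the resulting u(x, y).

Substitute the ansatz u = A \cos{\left(x y \right)} into the left-hand side.
Derivatives of the ansatz:
  u_yy = - A x^{2} \cos{\left(x y \right)}
  u_y = - A x \sin{\left(x y \right)}
Term by term:
  2·u·u_yy = - 2 A^{2} x^{2} \cos^{2}{\left(x y \right)}
  1/3·u^2·u_y = - \frac{A^{3} x \sin{\left(x y \right)} \cos^{2}{\left(x y \right)}}{3}
So the left-hand side equals
  - \frac{A^{3} x \sin{\left(x y \right)} \cos^{2}{\left(x y \right)}}{3} - 2 A^{2} x^{2} \cos^{2}{\left(x y \right)}
This must equal f(x, y) identically; expanded, f = - 8 x^{2} \cos^{2}{\left(x y \right)} - \frac{8 x \sin{\left(x y \right)} \cos^{2}{\left(x y \right)}}{3}.
Matching coefficients of the independent functions:
  [x^{2} \cos^{2}{\left(x y \right)}]:  - 2 A^{2} = -8
  [x \sin{\left(x y \right)} \cos^{2}{\left(x y \right)}]:  - \frac{A^{3}}{3} = - \frac{8}{3}
Solving: A = 2.
Check against the point condition:
  u(0, 0) = 2  ⟹  A = 2  ✓
Hence u(x, y) = 2 \cos{\left(x y \right)}.

Answer: u(x, y) = 2 \cos{\left(x y \right)}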